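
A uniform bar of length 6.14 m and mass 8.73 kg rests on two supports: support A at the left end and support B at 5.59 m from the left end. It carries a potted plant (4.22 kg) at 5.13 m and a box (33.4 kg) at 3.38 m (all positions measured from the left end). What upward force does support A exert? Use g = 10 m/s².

R_A ≈ 175 N

About support B:
Beam weight: 8.73 × 10 = 87.3 N down at 3.07 m → arm 2.52 m, τ = 87.3 × 2.52 = 220 N·m counterclockwise.
Potted plant: 4.22 × 10 = 42.2 N down at 5.13 m → arm 0.46 m, τ = 42.2 × 0.46 = 19.41 N·m counterclockwise.
Box: 33.4 × 10 = 334 N down at 3.38 m → arm 2.21 m, τ = 334 × 2.21 = 738.1 N·m counterclockwise.
Net load moment about support B = 977.5 N·m counterclockwise.
Reaction R at support A is upward at 0 m, arm 5.59 m → moment R × 5.59 clockwise.
For rotational equilibrium, R × 5.59 = 977.5, so R = 175 N.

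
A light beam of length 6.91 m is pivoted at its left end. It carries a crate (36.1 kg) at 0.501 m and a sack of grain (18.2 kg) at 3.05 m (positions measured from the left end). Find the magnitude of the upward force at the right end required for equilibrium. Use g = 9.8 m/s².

Take moments about the left end.
Crate: 36.1 × 9.8 = 353.8 N down at 0.501 m → arm 0.501 m, τ = 353.8 × 0.501 = 177.3 N·m clockwise.
Sack of grain: 18.2 × 9.8 = 178.4 N down at 3.05 m → arm 3.05 m, τ = 178.4 × 3.05 = 544.1 N·m clockwise.
Net moment of the loads = 721.4 N·m clockwise.
The upward force F acts at the right end, arm 6.91 m, giving F × 6.91 counterclockwise.
For rotational equilibrium, F × 6.91 = 721.4, so F = 721.4 / 6.91 = 104 N.

F ≈ 104 N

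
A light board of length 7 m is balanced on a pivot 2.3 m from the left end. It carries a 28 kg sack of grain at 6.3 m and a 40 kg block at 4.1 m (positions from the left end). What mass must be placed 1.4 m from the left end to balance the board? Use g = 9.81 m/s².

m ≈ 204 kg

Taking torques about the pivot (at 2.3 m from the left end):
Sack of grain: 28 × 9.81 = 274.7 N down at 6.3 m → arm 4 m, τ = 274.7 × 4 = 1099 N·m clockwise.
Block: 40 × 9.81 = 392.4 N down at 4.1 m → arm 1.8 m, τ = 392.4 × 1.8 = 706.3 N·m clockwise.
Net moment of known loads = 1805 N·m clockwise.
An unknown mass m at 1.4 m has arm 0.9 m; its moment is m·g·0.9 counterclockwise.
For rotational equilibrium, m × 9.81 × 0.9 = 1805, so m = 1805 / (9.81 × 0.9) = 204 kg.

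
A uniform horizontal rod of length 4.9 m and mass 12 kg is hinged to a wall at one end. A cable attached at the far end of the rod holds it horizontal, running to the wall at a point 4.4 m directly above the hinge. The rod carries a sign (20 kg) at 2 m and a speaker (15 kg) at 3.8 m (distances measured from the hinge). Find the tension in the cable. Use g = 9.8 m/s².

About the hinge:
Beam weight: 12 × 9.8 = 117.6 N down at 2.45 m → arm 2.45 m, τ = 117.6 × 2.45 = 288.1 N·m clockwise.
Sign: 20 × 9.8 = 196 N down at 2 m → arm 2 m, τ = 196 × 2 = 392 N·m clockwise.
Speaker: 15 × 9.8 = 147 N down at 3.8 m → arm 3.8 m, τ = 147 × 3.8 = 558.6 N·m clockwise.
Total clockwise load moment = 1239 N·m.
The cable tension T acts at 4.9 m; only its component perpendicular to the rod, T sinθ, produces torque. sinθ = h/√(h²+d²) = 4.4/√(4.4²+4.9²) = 0.6681.
Setting net torque to zero: T × 4.9 × 0.6681 = 1239 → T = 1239 / 3.274 = 378 N.

T ≈ 378 N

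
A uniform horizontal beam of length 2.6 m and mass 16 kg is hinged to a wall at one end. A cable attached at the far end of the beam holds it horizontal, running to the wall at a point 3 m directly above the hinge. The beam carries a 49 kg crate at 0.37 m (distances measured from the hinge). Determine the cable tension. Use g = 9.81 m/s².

Taking torques about the hinge:
Beam weight: 16 × 9.81 = 157 N down at 1.3 m → arm 1.3 m, τ = 157 × 1.3 = 204.1 N·m clockwise.
Crate: 49 × 9.81 = 480.7 N down at 0.37 m → arm 0.37 m, τ = 480.7 × 0.37 = 177.9 N·m clockwise.
Total clockwise load moment = 382 N·m.
The cable tension T acts at 2.6 m; only its component perpendicular to the beam, T sinθ, produces torque. sinθ = h/√(h²+d²) = 3/√(3²+2.6²) = 0.7557.
Στ = 0 ⇒ T × 2.6 × 0.7557 = 382 ⇒ T = 382 / 1.965 = 194 N.

T ≈ 194 N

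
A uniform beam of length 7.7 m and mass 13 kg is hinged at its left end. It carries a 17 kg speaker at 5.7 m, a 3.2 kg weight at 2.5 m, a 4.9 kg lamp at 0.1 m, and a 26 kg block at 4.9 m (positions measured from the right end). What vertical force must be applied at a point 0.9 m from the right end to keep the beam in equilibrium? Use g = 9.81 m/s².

F ≈ 304 N

Take moments about the left end.
Beam weight: 13 × 9.81 = 127.5 N down at 3.85 m → arm 3.85 m, τ = 127.5 × 3.85 = 490.9 N·m clockwise.
Speaker: 17 × 9.81 = 166.8 N down at 5.7 m → arm 2 m, τ = 166.8 × 2 = 333.6 N·m clockwise.
Weight: 3.2 × 9.81 = 31.39 N down at 2.5 m → arm 5.2 m, τ = 31.39 × 5.2 = 163.2 N·m clockwise.
Lamp: 4.9 × 9.81 = 48.07 N down at 0.1 m → arm 7.6 m, τ = 48.07 × 7.6 = 365.3 N·m clockwise.
Block: 26 × 9.81 = 255.1 N down at 4.9 m → arm 2.8 m, τ = 255.1 × 2.8 = 714.3 N·m clockwise.
Net moment of the loads = 2067 N·m clockwise.
The upward force F acts at a point 0.9 m from the right end, arm 6.8 m, giving F × 6.8 counterclockwise.
For rotational equilibrium, F × 6.8 = 2067, so F = 2067 / 6.8 = 304 N.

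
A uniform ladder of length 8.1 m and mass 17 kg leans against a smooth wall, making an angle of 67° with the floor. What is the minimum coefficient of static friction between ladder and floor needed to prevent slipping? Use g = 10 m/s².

Choose the foot of the ladder as the axis so the floor normal and friction both act there and drop out.
Ladder weight 17×10 = 170 N acts at 4.05 m along the ladder; its horizontal arm is 4.05·cos67° = 1.582 m → τ = 268.9 N·m clockwise.
Wall normal N acts horizontally at the top; its moment arm is the height L sinθ = 8.1·sin67° = 7.456 m, counterclockwise.
For rotational equilibrium, N × 7.456 = 268.9, so N = 36.06 N.
ΣFx = 0 ⇒ f = N_wall = 36.06 N. ΣFy = 0 ⇒ N_floor = 170 N.
μ_min = f / N_floor = 36.06 / 170 = 0.212.

μ_min ≈ 0.212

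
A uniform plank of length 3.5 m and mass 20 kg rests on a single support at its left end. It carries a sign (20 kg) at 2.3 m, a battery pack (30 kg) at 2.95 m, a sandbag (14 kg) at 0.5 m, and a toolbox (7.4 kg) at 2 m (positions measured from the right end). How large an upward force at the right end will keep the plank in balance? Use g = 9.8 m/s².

Taking torques about the left end:
Beam weight: 20 × 9.8 = 196 N down at 1.75 m → arm 1.75 m, τ = 196 × 1.75 = 343 N·m clockwise.
Sign: 20 × 9.8 = 196 N down at 2.3 m → arm 1.2 m, τ = 196 × 1.2 = 235.2 N·m clockwise.
Battery pack: 30 × 9.8 = 294 N down at 2.95 m → arm 0.55 m, τ = 294 × 0.55 = 161.7 N·m clockwise.
Sandbag: 14 × 9.8 = 137.2 N down at 0.5 m → arm 3 m, τ = 137.2 × 3 = 411.6 N·m clockwise.
Toolbox: 7.4 × 9.8 = 72.52 N down at 2 m → arm 1.5 m, τ = 72.52 × 1.5 = 108.8 N·m clockwise.
Net moment of the loads = 1260 N·m clockwise.
The upward force F acts at the right end, arm 3.5 m, giving F × 3.5 counterclockwise.
For rotational equilibrium, F × 3.5 = 1260, so F = 1260 / 3.5 = 360 N.

F ≈ 360 N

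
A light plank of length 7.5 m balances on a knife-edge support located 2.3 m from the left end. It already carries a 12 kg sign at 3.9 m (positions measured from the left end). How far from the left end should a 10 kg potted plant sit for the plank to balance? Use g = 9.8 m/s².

Taking torques about the knife-edge support (at 2.3 m from the left end):
Sign: 12 × 9.8 = 117.6 N down at 3.9 m → arm 1.6 m, τ = 117.6 × 1.6 = 188.2 N·m clockwise.
Net moment of existing loads = 188.2 N·m clockwise.
The potted plant weighs 10 × 9.8 = 98 N and must supply an equal counterclockwise moment, so its lever arm about the knife-edge support is 188.2 / 98 = 1.92 m.
That puts it at 2.3 − 1.92 = 0.38 m from the left end.

x ≈ 0.38 m from the left end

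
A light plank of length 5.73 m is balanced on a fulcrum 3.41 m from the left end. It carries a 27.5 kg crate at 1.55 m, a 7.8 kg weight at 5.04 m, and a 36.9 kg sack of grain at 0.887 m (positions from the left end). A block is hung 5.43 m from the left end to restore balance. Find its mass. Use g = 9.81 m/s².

Choose the fulcrum (at 3.41 m from the left end) as the axis so the support reaction has zero arm there.
Crate: 27.5 × 9.81 = 269.8 N down at 1.55 m → arm 1.86 m, τ = 269.8 × 1.86 = 501.8 N·m counterclockwise.
Weight: 7.8 × 9.81 = 76.52 N down at 5.04 m → arm 1.63 m, τ = 76.52 × 1.63 = 124.7 N·m clockwise.
Sack of grain: 36.9 × 9.81 = 362 N down at 0.887 m → arm 2.523 m, τ = 362 × 2.523 = 913.3 N·m counterclockwise.
Net moment of known loads = 1290 N·m counterclockwise.
An unknown mass m at 5.43 m has arm 2.02 m; its moment is m·g·2.02 clockwise.
Balancing moments: m × 9.81 × 2.02 = 1290, giving m = 1290 / (9.81 × 2.02) = 65.1 kg.

m ≈ 65.1 kg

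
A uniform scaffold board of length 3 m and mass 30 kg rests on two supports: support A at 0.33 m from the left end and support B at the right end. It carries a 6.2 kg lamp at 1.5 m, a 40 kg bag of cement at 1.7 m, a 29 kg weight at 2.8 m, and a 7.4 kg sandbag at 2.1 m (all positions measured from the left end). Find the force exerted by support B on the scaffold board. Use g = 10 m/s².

Sum moments about support A (its reaction then has zero moment arm).
Beam weight: 30 × 10 = 300 N down at 1.5 m → arm 1.17 m, τ = 300 × 1.17 = 351 N·m clockwise.
Lamp: 6.2 × 10 = 62 N down at 1.5 m → arm 1.17 m, τ = 62 × 1.17 = 72.54 N·m clockwise.
Bag of cement: 40 × 10 = 400 N down at 1.7 m → arm 1.37 m, τ = 400 × 1.37 = 548 N·m clockwise.
Weight: 29 × 10 = 290 N down at 2.8 m → arm 2.47 m, τ = 290 × 2.47 = 716.3 N·m clockwise.
Sandbag: 7.4 × 10 = 74 N down at 2.1 m → arm 1.77 m, τ = 74 × 1.77 = 131 N·m clockwise.
Net load moment about support A = 1819 N·m clockwise.
Reaction R at support B is upward at 3 m, arm 2.67 m → moment R × 2.67 counterclockwise.
Balancing moments: R × 2.67 = 1819, giving R = 681 N.

R_B ≈ 681 N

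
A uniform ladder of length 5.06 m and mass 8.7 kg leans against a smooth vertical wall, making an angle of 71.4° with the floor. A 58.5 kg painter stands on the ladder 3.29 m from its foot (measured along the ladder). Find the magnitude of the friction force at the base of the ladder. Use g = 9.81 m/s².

f ≈ 140 N

Taking torques about the foot of the ladder:
Ladder weight 8.7×9.81 = 85.35 N acts at 2.53 m along the ladder; its horizontal arm is 2.53·cos71.4° = 0.807 m → τ = 68.88 N·m clockwise.
Painter: 58.5×9.81 = 573.9 N at 3.29 m → arm 1.049 m → τ = 602 N·m clockwise.
Wall normal N acts horizontally at the top; its moment arm is the height L sinθ = 5.06·sin71.4° = 4.796 m, counterclockwise.
Setting net torque to zero: N × 4.796 = 670.9 → N = 140 N.
ΣFx = 0: friction at the foot balances the wall's push, so f = N_wall = 140 N.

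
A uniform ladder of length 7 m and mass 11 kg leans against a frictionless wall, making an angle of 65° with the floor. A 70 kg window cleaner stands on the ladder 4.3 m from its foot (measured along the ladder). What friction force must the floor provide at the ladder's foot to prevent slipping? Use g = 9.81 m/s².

Sum moments about the foot of the ladder (the floor normal and friction both act there and drop out).
Ladder weight 11×9.81 = 107.9 N acts at 3.5 m along the ladder; its horizontal arm is 3.5·cos65° = 1.479 m → τ = 159.6 N·m clockwise.
Window cleaner: 70×9.81 = 686.7 N at 4.3 m → arm 1.817 m → τ = 1248 N·m clockwise.
Wall normal N acts horizontally at the top; its moment arm is the height L sinθ = 7·sin65° = 6.344 m, counterclockwise.
Balancing moments: N × 6.344 = 1408, giving N = 222 N.
ΣFx = 0: friction at the foot balances the wall's push, so f = N_wall = 222 N.

f ≈ 222 N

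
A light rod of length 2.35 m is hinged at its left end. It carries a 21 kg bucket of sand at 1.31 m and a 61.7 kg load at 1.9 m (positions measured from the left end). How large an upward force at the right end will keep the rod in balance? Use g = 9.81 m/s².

Take moments about the left end.
Bucket of sand: 21 × 9.81 = 206 N down at 1.31 m → arm 1.31 m, τ = 206 × 1.31 = 269.9 N·m clockwise.
Load: 61.7 × 9.81 = 605.3 N down at 1.9 m → arm 1.9 m, τ = 605.3 × 1.9 = 1150 N·m clockwise.
Net moment of the loads = 1420 N·m clockwise.
The upward force F acts at the right end, arm 2.35 m, giving F × 2.35 counterclockwise.
Setting net torque to zero: F × 2.35 = 1420 → F = 1420 / 2.35 = 604 N.

F ≈ 604 N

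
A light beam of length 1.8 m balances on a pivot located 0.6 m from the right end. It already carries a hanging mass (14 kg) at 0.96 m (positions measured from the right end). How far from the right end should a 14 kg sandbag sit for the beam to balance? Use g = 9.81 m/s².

x ≈ 0.24 m from the right end

Choose the pivot (at 0.6 m from the right end) as the axis so the support reaction has zero arm there.
Hanging mass: 14 × 9.81 = 137.3 N down at 0.96 m → arm 0.36 m, τ = 137.3 × 0.36 = 49.43 N·m counterclockwise.
Net moment of existing loads = 49.43 N·m counterclockwise.
The sandbag weighs 14 × 9.81 = 137.3 N and must supply an equal clockwise moment, so its lever arm about the pivot is 49.43 / 137.3 = 0.36 m.
That puts it at 0.6 − 0.36 = 0.24 m from the right end.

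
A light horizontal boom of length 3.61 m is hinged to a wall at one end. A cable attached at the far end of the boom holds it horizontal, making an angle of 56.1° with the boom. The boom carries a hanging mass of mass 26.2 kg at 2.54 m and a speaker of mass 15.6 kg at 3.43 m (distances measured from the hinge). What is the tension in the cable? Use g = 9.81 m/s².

T ≈ 393 N

About the hinge:
Hanging mass: 26.2 × 9.81 = 257 N down at 2.54 m → arm 2.54 m, τ = 257 × 2.54 = 652.8 N·m clockwise.
Speaker: 15.6 × 9.81 = 153 N down at 3.43 m → arm 3.43 m, τ = 153 × 3.43 = 524.8 N·m clockwise.
Total clockwise load moment = 1178 N·m.
The cable tension T acts at 3.61 m; only its component perpendicular to the boom, T sinθ, produces torque. sin 56.1° = 0.83.
Setting net torque to zero: T × 3.61 × 0.83 = 1178 → T = 1178 / 2.996 = 393 N.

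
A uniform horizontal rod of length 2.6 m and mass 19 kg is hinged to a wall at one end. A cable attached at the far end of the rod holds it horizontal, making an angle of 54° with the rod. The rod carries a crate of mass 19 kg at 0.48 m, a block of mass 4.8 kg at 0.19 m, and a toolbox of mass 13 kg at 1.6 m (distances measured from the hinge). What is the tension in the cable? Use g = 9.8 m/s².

Taking torques about the hinge:
Beam weight: 19 × 9.8 = 186.2 N down at 1.3 m → arm 1.3 m, τ = 186.2 × 1.3 = 242.1 N·m clockwise.
Crate: 19 × 9.8 = 186.2 N down at 0.48 m → arm 0.48 m, τ = 186.2 × 0.48 = 89.38 N·m clockwise.
Block: 4.8 × 9.8 = 47.04 N down at 0.19 m → arm 0.19 m, τ = 47.04 × 0.19 = 8.938 N·m clockwise.
Toolbox: 13 × 9.8 = 127.4 N down at 1.6 m → arm 1.6 m, τ = 127.4 × 1.6 = 203.8 N·m clockwise.
Total clockwise load moment = 544.2 N·m.
The cable tension T acts at 2.6 m; only its component perpendicular to the rod, T sinθ, produces torque. sin 54° = 0.809.
Balancing moments: T × 2.6 × 0.809 = 544.2, giving T = 544.2 / 2.103 = 259 N.

T ≈ 259 N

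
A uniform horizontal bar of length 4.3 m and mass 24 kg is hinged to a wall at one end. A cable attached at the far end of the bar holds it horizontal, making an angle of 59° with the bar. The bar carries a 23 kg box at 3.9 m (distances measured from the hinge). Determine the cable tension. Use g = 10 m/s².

T ≈ 383 N

About the hinge:
Beam weight: 24 × 10 = 240 N down at 2.15 m → arm 2.15 m, τ = 240 × 2.15 = 516 N·m clockwise.
Box: 23 × 10 = 230 N down at 3.9 m → arm 3.9 m, τ = 230 × 3.9 = 897 N·m clockwise.
Total clockwise load moment = 1413 N·m.
The cable tension T acts at 4.3 m; only its component perpendicular to the bar, T sinθ, produces torque. sin 59° = 0.8572.
Setting net torque to zero: T × 4.3 × 0.8572 = 1413 → T = 1413 / 3.686 = 383 N.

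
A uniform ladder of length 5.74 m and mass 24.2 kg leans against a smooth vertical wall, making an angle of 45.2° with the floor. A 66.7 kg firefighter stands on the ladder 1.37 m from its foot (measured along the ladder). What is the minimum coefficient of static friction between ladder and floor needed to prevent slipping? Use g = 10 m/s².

μ_min ≈ 0.306

About the foot of the ladder:
Ladder weight 24.2×10 = 242 N acts at 2.87 m along the ladder; its horizontal arm is 2.87·cos45.2° = 2.022 m → τ = 489.3 N·m clockwise.
Firefighter: 66.7×10 = 667 N at 1.37 m → arm 0.9653 m → τ = 643.9 N·m clockwise.
Wall normal N acts horizontally at the top; its moment arm is the height L sinθ = 5.74·sin45.2° = 4.073 m, counterclockwise.
Setting net torque to zero: N × 4.073 = 1133 → N = 278.2 N.
ΣFx = 0 ⇒ f = N_wall = 278.2 N. ΣFy = 0 ⇒ N_floor = 909 N.
μ_min = f / N_floor = 278.2 / 909 = 0.306.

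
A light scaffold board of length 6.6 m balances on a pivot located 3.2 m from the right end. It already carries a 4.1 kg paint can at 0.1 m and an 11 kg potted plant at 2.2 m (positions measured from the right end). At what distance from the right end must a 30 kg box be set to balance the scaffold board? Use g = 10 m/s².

About the pivot (at 3.2 m from the right end):
Paint can: 4.1 × 10 = 41 N down at 0.1 m → arm 3.1 m, τ = 41 × 3.1 = 127.1 N·m clockwise.
Potted plant: 11 × 10 = 110 N down at 2.2 m → arm 1 m, τ = 110 × 1 = 110 N·m clockwise.
Net moment of existing loads = 237.1 N·m clockwise.
The box weighs 30 × 10 = 300 N and must supply an equal counterclockwise moment, so its lever arm about the pivot is 237.1 / 300 = 0.79 m.
That puts it at 3.2 + 0.79 = 3.99 m from the right end.

x ≈ 3.99 m from the right end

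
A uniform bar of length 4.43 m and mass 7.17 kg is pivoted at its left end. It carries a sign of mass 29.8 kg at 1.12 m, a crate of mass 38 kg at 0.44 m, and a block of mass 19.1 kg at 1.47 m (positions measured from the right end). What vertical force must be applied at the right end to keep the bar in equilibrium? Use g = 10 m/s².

F ≈ 728 N

Choose the left end as the axis so the unknown pivot reaction has zero arm there.
Beam weight: 7.17 × 10 = 71.7 N down at 2.215 m → arm 2.215 m, τ = 71.7 × 2.215 = 158.8 N·m clockwise.
Sign: 29.8 × 10 = 298 N down at 1.12 m → arm 3.31 m, τ = 298 × 3.31 = 986.4 N·m clockwise.
Crate: 38 × 10 = 380 N down at 0.44 m → arm 3.99 m, τ = 380 × 3.99 = 1516 N·m clockwise.
Block: 19.1 × 10 = 191 N down at 1.47 m → arm 2.96 m, τ = 191 × 2.96 = 565.4 N·m clockwise.
Net moment of the loads = 3227 N·m clockwise.
The upward force F acts at the right end, arm 4.43 m, giving F × 4.43 counterclockwise.
Setting net torque to zero: F × 4.43 = 3227 → F = 3227 / 4.43 = 728 N.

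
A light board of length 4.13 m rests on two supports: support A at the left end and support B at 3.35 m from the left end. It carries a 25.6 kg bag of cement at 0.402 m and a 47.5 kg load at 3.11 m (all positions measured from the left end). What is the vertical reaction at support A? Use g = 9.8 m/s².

R_A ≈ 254 N

Take moments about support B.
Bag of cement: 25.6 × 9.8 = 250.9 N down at 0.402 m → arm 2.948 m, τ = 250.9 × 2.948 = 739.7 N·m counterclockwise.
Load: 47.5 × 9.8 = 465.5 N down at 3.11 m → arm 0.24 m, τ = 465.5 × 0.24 = 111.7 N·m counterclockwise.
Net load moment about support B = 851.4 N·m counterclockwise.
Reaction R at support A is upward at 0 m, arm 3.35 m → moment R × 3.35 clockwise.
Balancing moments: R × 3.35 = 851.4, giving R = 254 N.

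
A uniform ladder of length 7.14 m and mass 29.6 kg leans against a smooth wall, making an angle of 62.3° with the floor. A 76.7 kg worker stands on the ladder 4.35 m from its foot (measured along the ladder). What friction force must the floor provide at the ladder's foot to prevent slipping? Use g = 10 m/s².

About the foot of the ladder:
Ladder weight 29.6×10 = 296 N acts at 3.57 m along the ladder; its horizontal arm is 3.57·cos62.3° = 1.659 m → τ = 491.1 N·m clockwise.
Worker: 76.7×10 = 767 N at 4.35 m → arm 2.022 m → τ = 1551 N·m clockwise.
Wall normal N acts horizontally at the top; its moment arm is the height L sinθ = 7.14·sin62.3° = 6.322 m, counterclockwise.
For rotational equilibrium, N × 6.322 = 2042, so N = 323 N.
ΣFx = 0: friction at the foot balances the wall's push, so f = N_wall = 323 N.

f ≈ 323 N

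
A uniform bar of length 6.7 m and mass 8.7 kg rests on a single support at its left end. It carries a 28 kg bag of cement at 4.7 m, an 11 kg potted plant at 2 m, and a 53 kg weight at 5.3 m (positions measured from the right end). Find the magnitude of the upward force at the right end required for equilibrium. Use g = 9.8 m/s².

Choose the left end as the axis so the unknown pivot reaction has zero arm there.
Beam weight: 8.7 × 9.8 = 85.26 N down at 3.35 m → arm 3.35 m, τ = 85.26 × 3.35 = 285.6 N·m clockwise.
Bag of cement: 28 × 9.8 = 274.4 N down at 4.7 m → arm 2 m, τ = 274.4 × 2 = 548.8 N·m clockwise.
Potted plant: 11 × 9.8 = 107.8 N down at 2 m → arm 4.7 m, τ = 107.8 × 4.7 = 506.7 N·m clockwise.
Weight: 53 × 9.8 = 519.4 N down at 5.3 m → arm 1.4 m, τ = 519.4 × 1.4 = 727.2 N·m clockwise.
Net moment of the loads = 2068 N·m clockwise.
The upward force F acts at the right end, arm 6.7 m, giving F × 6.7 counterclockwise.
Balancing moments: F × 6.7 = 2068, giving F = 2068 / 6.7 = 309 N.

F ≈ 309 N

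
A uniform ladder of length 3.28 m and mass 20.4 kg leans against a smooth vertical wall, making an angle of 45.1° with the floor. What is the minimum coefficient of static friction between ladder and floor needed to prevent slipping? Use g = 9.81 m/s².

μ_min ≈ 0.498

About the foot of the ladder:
Ladder weight 20.4×9.81 = 200.1 N acts at 1.64 m along the ladder; its horizontal arm is 1.64·cos45.1° = 1.158 m → τ = 231.7 N·m clockwise.
Wall normal N acts horizontally at the top; its moment arm is the height L sinθ = 3.28·sin45.1° = 2.323 m, counterclockwise.
Setting net torque to zero: N × 2.323 = 231.7 → N = 99.74 N.
ΣFx = 0 ⇒ f = N_wall = 99.74 N. ΣFy = 0 ⇒ N_floor = 200.1 N.
μ_min = f / N_floor = 99.74 / 200.1 = 0.498.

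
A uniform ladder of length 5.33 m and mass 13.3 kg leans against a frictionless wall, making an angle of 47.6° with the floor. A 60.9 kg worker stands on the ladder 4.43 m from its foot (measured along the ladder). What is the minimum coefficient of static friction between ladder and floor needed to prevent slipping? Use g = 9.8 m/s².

Take moments about the foot of the ladder.
Ladder weight 13.3×9.8 = 130.3 N acts at 2.665 m along the ladder; its horizontal arm is 2.665·cos47.6° = 1.797 m → τ = 234.1 N·m clockwise.
Worker: 60.9×9.8 = 596.8 N at 4.43 m → arm 2.987 m → τ = 1783 N·m clockwise.
Wall normal N acts horizontally at the top; its moment arm is the height L sinθ = 5.33·sin47.6° = 3.936 m, counterclockwise.
Setting net torque to zero: N × 3.936 = 2017 → N = 512.4 N.
ΣFx = 0 ⇒ f = N_wall = 512.4 N. ΣFy = 0 ⇒ N_floor = 727.1 N.
μ_min = f / N_floor = 512.4 / 727.1 = 0.705.

μ_min ≈ 0.705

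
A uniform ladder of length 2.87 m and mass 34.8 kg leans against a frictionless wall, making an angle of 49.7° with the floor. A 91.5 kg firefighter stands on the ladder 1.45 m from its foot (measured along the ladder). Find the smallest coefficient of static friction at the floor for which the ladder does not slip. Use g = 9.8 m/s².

μ_min ≈ 0.427

Taking torques about the foot of the ladder:
Ladder weight 34.8×9.8 = 341 N acts at 1.435 m along the ladder; its horizontal arm is 1.435·cos49.7° = 0.9281 m → τ = 316.5 N·m clockwise.
Firefighter: 91.5×9.8 = 896.7 N at 1.45 m → arm 0.9378 m → τ = 840.9 N·m clockwise.
Wall normal N acts horizontally at the top; its moment arm is the height L sinθ = 2.87·sin49.7° = 2.189 m, counterclockwise.
Στ = 0 ⇒ N × 2.189 = 1157 ⇒ N = 528.6 N.
ΣFx = 0 ⇒ f = N_wall = 528.6 N. ΣFy = 0 ⇒ N_floor = 1238 N.
μ_min = f / N_floor = 528.6 / 1238 = 0.427.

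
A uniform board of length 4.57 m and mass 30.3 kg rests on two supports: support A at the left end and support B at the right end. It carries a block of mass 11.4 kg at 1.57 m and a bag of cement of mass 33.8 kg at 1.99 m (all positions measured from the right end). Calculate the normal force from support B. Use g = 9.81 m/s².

R_B ≈ 409 N

Take moments about support A.
Beam weight: 30.3 × 9.81 = 297.2 N down at 2.285 m → arm 2.285 m, τ = 297.2 × 2.285 = 679.1 N·m clockwise.
Block: 11.4 × 9.81 = 111.8 N down at 1.57 m → arm 3 m, τ = 111.8 × 3 = 335.4 N·m clockwise.
Bag of cement: 33.8 × 9.81 = 331.6 N down at 1.99 m → arm 2.58 m, τ = 331.6 × 2.58 = 855.5 N·m clockwise.
Net load moment about support A = 1870 N·m clockwise.
Reaction R at support B is upward at 0 m, arm 4.57 m → moment R × 4.57 counterclockwise.
Στ = 0 ⇒ R × 4.57 = 1870 ⇒ R = 409 N.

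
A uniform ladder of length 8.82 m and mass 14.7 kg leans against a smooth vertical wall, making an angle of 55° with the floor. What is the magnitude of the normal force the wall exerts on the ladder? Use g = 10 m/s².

About the foot of the ladder:
Ladder weight 14.7×10 = 147 N acts at 4.41 m along the ladder; its horizontal arm is 4.41·cos55° = 2.529 m → τ = 371.8 N·m clockwise.
Wall normal N acts horizontally at the top; its moment arm is the height L sinθ = 8.82·sin55° = 7.225 m, counterclockwise.
Setting net torque to zero: N × 7.225 = 371.8 → N = 51.5 N.

N_wall ≈ 51.5 N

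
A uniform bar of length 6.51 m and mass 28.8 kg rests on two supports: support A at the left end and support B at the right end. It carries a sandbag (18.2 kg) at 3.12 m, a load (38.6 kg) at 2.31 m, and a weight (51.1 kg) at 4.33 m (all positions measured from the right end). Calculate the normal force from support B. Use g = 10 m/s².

Sum moments about support A (its reaction then has zero moment arm).
Beam weight: 28.8 × 10 = 288 N down at 3.255 m → arm 3.255 m, τ = 288 × 3.255 = 937.4 N·m clockwise.
Sandbag: 18.2 × 10 = 182 N down at 3.12 m → arm 3.39 m, τ = 182 × 3.39 = 617 N·m clockwise.
Load: 38.6 × 10 = 386 N down at 2.31 m → arm 4.2 m, τ = 386 × 4.2 = 1621 N·m clockwise.
Weight: 51.1 × 10 = 511 N down at 4.33 m → arm 2.18 m, τ = 511 × 2.18 = 1114 N·m clockwise.
Net load moment about support A = 4289 N·m clockwise.
Reaction R at support B is upward at 0 m, arm 6.51 m → moment R × 6.51 counterclockwise.
Setting net torque to zero: R × 6.51 = 4289 → R = 659 N.

R_B ≈ 659 N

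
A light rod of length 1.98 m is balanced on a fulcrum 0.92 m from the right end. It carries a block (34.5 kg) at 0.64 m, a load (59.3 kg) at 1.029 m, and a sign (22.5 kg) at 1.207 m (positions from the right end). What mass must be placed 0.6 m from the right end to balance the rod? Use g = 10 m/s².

m ≈ 10.2 kg

Choose the fulcrum (at 0.92 m from the right end) as the axis so the support reaction has zero arm there.
Block: 34.5 × 10 = 345 N down at 0.64 m → arm 0.28 m, τ = 345 × 0.28 = 96.6 N·m clockwise.
Load: 59.3 × 10 = 593 N down at 1.029 m → arm 0.109 m, τ = 593 × 0.109 = 64.64 N·m counterclockwise.
Sign: 22.5 × 10 = 225 N down at 1.207 m → arm 0.287 m, τ = 225 × 0.287 = 64.57 N·m counterclockwise.
Net moment of known loads = 32.61 N·m counterclockwise.
An unknown mass m at 0.6 m has arm 0.32 m; its moment is m·g·0.32 clockwise.
Balancing moments: m × 10 × 0.32 = 32.61, giving m = 32.61 / (10 × 0.32) = 10.2 kg.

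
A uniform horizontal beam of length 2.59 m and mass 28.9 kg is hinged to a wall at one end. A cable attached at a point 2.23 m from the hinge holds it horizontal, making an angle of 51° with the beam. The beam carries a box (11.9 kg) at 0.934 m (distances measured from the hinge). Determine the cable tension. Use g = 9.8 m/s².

T ≈ 274 N

About the hinge:
Beam weight: 28.9 × 9.8 = 283.2 N down at 1.295 m → arm 1.295 m, τ = 283.2 × 1.295 = 366.7 N·m clockwise.
Box: 11.9 × 9.8 = 116.6 N down at 0.934 m → arm 0.934 m, τ = 116.6 × 0.934 = 108.9 N·m clockwise.
Total clockwise load moment = 475.6 N·m.
The cable tension T acts at 2.23 m; only its component perpendicular to the beam, T sinθ, produces torque. sin 51° = 0.7771.
Setting net torque to zero: T × 2.23 × 0.7771 = 475.6 → T = 475.6 / 1.733 = 274 N.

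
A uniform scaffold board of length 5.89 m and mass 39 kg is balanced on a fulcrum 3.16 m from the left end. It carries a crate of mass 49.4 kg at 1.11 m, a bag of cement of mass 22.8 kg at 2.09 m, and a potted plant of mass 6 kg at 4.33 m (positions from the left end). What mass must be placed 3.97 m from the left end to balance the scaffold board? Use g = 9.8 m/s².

Take moments about the fulcrum (at 3.16 m from the left end).
Beam weight: 39 × 9.8 = 382.2 N down at 2.945 m → arm 0.215 m, τ = 382.2 × 0.215 = 82.17 N·m counterclockwise.
Crate: 49.4 × 9.8 = 484.1 N down at 1.11 m → arm 2.05 m, τ = 484.1 × 2.05 = 992.4 N·m counterclockwise.
Bag of cement: 22.8 × 9.8 = 223.4 N down at 2.09 m → arm 1.07 m, τ = 223.4 × 1.07 = 239 N·m counterclockwise.
Potted plant: 6 × 9.8 = 58.8 N down at 4.33 m → arm 1.17 m, τ = 58.8 × 1.17 = 68.8 N·m clockwise.
Net moment of known loads = 1245 N·m counterclockwise.
An unknown mass m at 3.97 m has arm 0.81 m; its moment is m·g·0.81 clockwise.
For rotational equilibrium, m × 9.8 × 0.81 = 1245, so m = 1245 / (9.8 × 0.81) = 157 kg.

m ≈ 157 kg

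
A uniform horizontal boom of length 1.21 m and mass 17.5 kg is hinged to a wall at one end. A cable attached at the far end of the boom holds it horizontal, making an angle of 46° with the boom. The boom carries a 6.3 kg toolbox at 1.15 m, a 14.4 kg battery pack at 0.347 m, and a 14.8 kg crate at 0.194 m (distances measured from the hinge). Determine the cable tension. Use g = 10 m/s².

About the hinge:
Beam weight: 17.5 × 10 = 175 N down at 0.605 m → arm 0.605 m, τ = 175 × 0.605 = 105.9 N·m clockwise.
Toolbox: 6.3 × 10 = 63 N down at 1.15 m → arm 1.15 m, τ = 63 × 1.15 = 72.45 N·m clockwise.
Battery pack: 14.4 × 10 = 144 N down at 0.347 m → arm 0.347 m, τ = 144 × 0.347 = 49.97 N·m clockwise.
Crate: 14.8 × 10 = 148 N down at 0.194 m → arm 0.194 m, τ = 148 × 0.194 = 28.71 N·m clockwise.
Total clockwise load moment = 257 N·m.
The cable tension T acts at 1.21 m; only its component perpendicular to the boom, T sinθ, produces torque. sin 46° = 0.7193.
Balancing moments: T × 1.21 × 0.7193 = 257, giving T = 257 / 0.8704 = 295 N.

T ≈ 295 N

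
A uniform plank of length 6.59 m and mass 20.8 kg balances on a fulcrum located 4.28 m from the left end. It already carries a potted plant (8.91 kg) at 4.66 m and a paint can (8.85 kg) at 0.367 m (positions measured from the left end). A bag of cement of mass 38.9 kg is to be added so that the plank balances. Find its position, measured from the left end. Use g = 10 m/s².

Taking torques about the fulcrum (at 4.28 m from the left end):
Beam weight: 20.8 × 10 = 208 N down at 3.295 m → arm 0.985 m, τ = 208 × 0.985 = 204.9 N·m counterclockwise.
Potted plant: 8.91 × 10 = 89.1 N down at 4.66 m → arm 0.38 m, τ = 89.1 × 0.38 = 33.86 N·m clockwise.
Paint can: 8.85 × 10 = 88.5 N down at 0.367 m → arm 3.913 m, τ = 88.5 × 3.913 = 346.3 N·m counterclockwise.
Net moment of existing loads = 517.3 N·m counterclockwise.
The bag of cement weighs 38.9 × 10 = 389 N and must supply an equal clockwise moment, so its lever arm about the fulcrum is 517.3 / 389 = 1.33 m.
That puts it at 4.28 + 1.33 = 5.61 m from the left end.

x ≈ 5.61 m from the left end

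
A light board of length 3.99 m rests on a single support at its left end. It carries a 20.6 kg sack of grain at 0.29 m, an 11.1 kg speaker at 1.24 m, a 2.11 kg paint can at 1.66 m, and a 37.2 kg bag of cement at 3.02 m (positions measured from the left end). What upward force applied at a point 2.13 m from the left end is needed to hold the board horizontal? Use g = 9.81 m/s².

Sum moments about the left end (the unknown pivot reaction has zero arm there).
Sack of grain: 20.6 × 9.81 = 202.1 N down at 0.29 m → arm 0.29 m, τ = 202.1 × 0.29 = 58.61 N·m clockwise.
Speaker: 11.1 × 9.81 = 108.9 N down at 1.24 m → arm 1.24 m, τ = 108.9 × 1.24 = 135 N·m clockwise.
Paint can: 2.11 × 9.81 = 20.7 N down at 1.66 m → arm 1.66 m, τ = 20.7 × 1.66 = 34.36 N·m clockwise.
Bag of cement: 37.2 × 9.81 = 364.9 N down at 3.02 m → arm 3.02 m, τ = 364.9 × 3.02 = 1102 N·m clockwise.
Net moment of the loads = 1330 N·m clockwise.
The upward force F acts at a point 2.13 m from the left end, arm 2.13 m, giving F × 2.13 counterclockwise.
Στ = 0 ⇒ F × 2.13 = 1330 ⇒ F = 1330 / 2.13 = 624 N.

F ≈ 624 N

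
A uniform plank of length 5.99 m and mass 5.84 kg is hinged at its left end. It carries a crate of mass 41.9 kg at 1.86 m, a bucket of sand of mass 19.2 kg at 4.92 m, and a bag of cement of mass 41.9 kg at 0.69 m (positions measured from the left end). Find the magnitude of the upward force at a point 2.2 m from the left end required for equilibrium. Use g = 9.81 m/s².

About the left end:
Beam weight: 5.84 × 9.81 = 57.29 N down at 2.995 m → arm 2.995 m, τ = 57.29 × 2.995 = 171.6 N·m clockwise.
Crate: 41.9 × 9.81 = 411 N down at 1.86 m → arm 1.86 m, τ = 411 × 1.86 = 764.5 N·m clockwise.
Bucket of sand: 19.2 × 9.81 = 188.4 N down at 4.92 m → arm 4.92 m, τ = 188.4 × 4.92 = 926.9 N·m clockwise.
Bag of cement: 41.9 × 9.81 = 411 N down at 0.69 m → arm 0.69 m, τ = 411 × 0.69 = 283.6 N·m clockwise.
Net moment of the loads = 2147 N·m clockwise.
The upward force F acts at a point 2.2 m from the left end, arm 2.2 m, giving F × 2.2 counterclockwise.
For rotational equilibrium, F × 2.2 = 2147, so F = 2147 / 2.2 = 976 N.

F ≈ 976 N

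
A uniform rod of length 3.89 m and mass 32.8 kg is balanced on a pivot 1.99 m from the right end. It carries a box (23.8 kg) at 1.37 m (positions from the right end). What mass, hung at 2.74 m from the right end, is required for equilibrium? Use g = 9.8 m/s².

Take moments about the pivot (at 1.99 m from the right end).
Beam weight: 32.8 × 9.8 = 321.4 N down at 1.945 m → arm 0.045 m, τ = 321.4 × 0.045 = 14.46 N·m clockwise.
Box: 23.8 × 9.8 = 233.2 N down at 1.37 m → arm 0.62 m, τ = 233.2 × 0.62 = 144.6 N·m clockwise.
Net moment of known loads = 159.1 N·m clockwise.
An unknown mass m at 2.74 m has arm 0.75 m; its moment is m·g·0.75 counterclockwise.
Balancing moments: m × 9.8 × 0.75 = 159.1, giving m = 159.1 / (9.8 × 0.75) = 21.6 kg.

m ≈ 21.6 kg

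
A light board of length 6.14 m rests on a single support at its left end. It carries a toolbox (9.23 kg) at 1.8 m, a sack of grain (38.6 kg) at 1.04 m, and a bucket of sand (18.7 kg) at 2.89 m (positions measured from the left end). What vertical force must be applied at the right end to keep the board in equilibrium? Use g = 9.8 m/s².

F ≈ 177 N

Taking torques about the left end:
Toolbox: 9.23 × 9.8 = 90.45 N down at 1.8 m → arm 1.8 m, τ = 90.45 × 1.8 = 162.8 N·m clockwise.
Sack of grain: 38.6 × 9.8 = 378.3 N down at 1.04 m → arm 1.04 m, τ = 378.3 × 1.04 = 393.4 N·m clockwise.
Bucket of sand: 18.7 × 9.8 = 183.3 N down at 2.89 m → arm 2.89 m, τ = 183.3 × 2.89 = 529.7 N·m clockwise.
Net moment of the loads = 1086 N·m clockwise.
The upward force F acts at the right end, arm 6.14 m, giving F × 6.14 counterclockwise.
For rotational equilibrium, F × 6.14 = 1086, so F = 1086 / 6.14 = 177 N.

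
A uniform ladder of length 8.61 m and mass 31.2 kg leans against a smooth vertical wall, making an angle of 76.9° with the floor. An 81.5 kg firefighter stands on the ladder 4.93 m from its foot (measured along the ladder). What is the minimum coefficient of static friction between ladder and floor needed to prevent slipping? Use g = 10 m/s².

μ_min ≈ 0.129

Choose the foot of the ladder as the axis so the floor normal and friction both act there and drop out.
Ladder weight 31.2×10 = 312 N acts at 4.305 m along the ladder; its horizontal arm is 4.305·cos76.9° = 0.9757 m → τ = 304.4 N·m clockwise.
Firefighter: 81.5×10 = 815 N at 4.93 m → arm 1.117 m → τ = 910.4 N·m clockwise.
Wall normal N acts horizontally at the top; its moment arm is the height L sinθ = 8.61·sin76.9° = 8.386 m, counterclockwise.
Στ = 0 ⇒ N × 8.386 = 1215 ⇒ N = 144.9 N.
ΣFx = 0 ⇒ f = N_wall = 144.9 N. ΣFy = 0 ⇒ N_floor = 1127 N.
μ_min = f / N_floor = 144.9 / 1127 = 0.129.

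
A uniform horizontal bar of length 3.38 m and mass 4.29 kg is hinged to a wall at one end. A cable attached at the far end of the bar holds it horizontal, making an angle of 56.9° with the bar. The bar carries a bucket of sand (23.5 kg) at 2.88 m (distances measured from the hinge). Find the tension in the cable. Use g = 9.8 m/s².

Choose the hinge as the axis so the unknown hinge reaction has zero arm there.
Beam weight: 4.29 × 9.8 = 42.04 N down at 1.69 m → arm 1.69 m, τ = 42.04 × 1.69 = 71.05 N·m clockwise.
Bucket of sand: 23.5 × 9.8 = 230.3 N down at 2.88 m → arm 2.88 m, τ = 230.3 × 2.88 = 663.3 N·m clockwise.
Total clockwise load moment = 734.3 N·m.
The cable tension T acts at 3.38 m; only its component perpendicular to the bar, T sinθ, produces torque. sin 56.9° = 0.8377.
Στ = 0 ⇒ T × 3.38 × 0.8377 = 734.3 ⇒ T = 734.3 / 2.831 = 259 N.

T ≈ 259 N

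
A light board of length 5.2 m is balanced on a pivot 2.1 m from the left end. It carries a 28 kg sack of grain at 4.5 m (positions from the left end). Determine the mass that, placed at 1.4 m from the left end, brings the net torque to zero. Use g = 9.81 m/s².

m ≈ 96 kg

Take moments about the pivot (at 2.1 m from the left end).
Sack of grain: 28 × 9.81 = 274.7 N down at 4.5 m → arm 2.4 m, τ = 274.7 × 2.4 = 659.3 N·m clockwise.
Net moment of known loads = 659.3 N·m clockwise.
An unknown mass m at 1.4 m has arm 0.7 m; its moment is m·g·0.7 counterclockwise.
Στ = 0 ⇒ m × 9.81 × 0.7 = 659.3 ⇒ m = 659.3 / (9.81 × 0.7) = 96 kg.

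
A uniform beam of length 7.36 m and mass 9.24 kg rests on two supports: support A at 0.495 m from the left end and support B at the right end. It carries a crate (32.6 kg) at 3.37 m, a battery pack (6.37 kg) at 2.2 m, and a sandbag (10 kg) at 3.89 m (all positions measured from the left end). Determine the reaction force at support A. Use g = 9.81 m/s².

R_A ≈ 331 N

Take moments about support B.
Beam weight: 9.24 × 9.81 = 90.64 N down at 3.68 m → arm 3.68 m, τ = 90.64 × 3.68 = 333.6 N·m counterclockwise.
Crate: 32.6 × 9.81 = 319.8 N down at 3.37 m → arm 3.99 m, τ = 319.8 × 3.99 = 1276 N·m counterclockwise.
Battery pack: 6.37 × 9.81 = 62.49 N down at 2.2 m → arm 5.16 m, τ = 62.49 × 5.16 = 322.4 N·m counterclockwise.
Sandbag: 10 × 9.81 = 98.1 N down at 3.89 m → arm 3.47 m, τ = 98.1 × 3.47 = 340.4 N·m counterclockwise.
Net load moment about support B = 2272 N·m counterclockwise.
Reaction R at support A is upward at 0.495 m, arm 6.865 m → moment R × 6.865 clockwise.
Balancing moments: R × 6.865 = 2272, giving R = 331 N.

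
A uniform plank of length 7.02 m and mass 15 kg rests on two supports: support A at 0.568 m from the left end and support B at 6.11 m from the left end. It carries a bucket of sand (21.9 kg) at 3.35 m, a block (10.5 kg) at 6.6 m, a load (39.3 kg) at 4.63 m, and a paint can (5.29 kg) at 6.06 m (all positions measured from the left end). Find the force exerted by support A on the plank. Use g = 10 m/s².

Choose support B as the axis so its reaction then has zero moment arm.
Beam weight: 15 × 10 = 150 N down at 3.51 m → arm 2.6 m, τ = 150 × 2.6 = 390 N·m counterclockwise.
Bucket of sand: 21.9 × 10 = 219 N down at 3.35 m → arm 2.76 m, τ = 219 × 2.76 = 604.4 N·m counterclockwise.
Block: 10.5 × 10 = 105 N down at 6.6 m → arm 0.49 m, τ = 105 × 0.49 = 51.45 N·m clockwise.
Load: 39.3 × 10 = 393 N down at 4.63 m → arm 1.48 m, τ = 393 × 1.48 = 581.6 N·m counterclockwise.
Paint can: 5.29 × 10 = 52.9 N down at 6.06 m → arm 0.05 m, τ = 52.9 × 0.05 = 2.645 N·m counterclockwise.
Net load moment about support B = 1527 N·m counterclockwise.
Reaction R at support A is upward at 0.568 m, arm 5.542 m → moment R × 5.542 clockwise.
Στ = 0 ⇒ R × 5.542 = 1527 ⇒ R = 276 N.

R_A ≈ 276 N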